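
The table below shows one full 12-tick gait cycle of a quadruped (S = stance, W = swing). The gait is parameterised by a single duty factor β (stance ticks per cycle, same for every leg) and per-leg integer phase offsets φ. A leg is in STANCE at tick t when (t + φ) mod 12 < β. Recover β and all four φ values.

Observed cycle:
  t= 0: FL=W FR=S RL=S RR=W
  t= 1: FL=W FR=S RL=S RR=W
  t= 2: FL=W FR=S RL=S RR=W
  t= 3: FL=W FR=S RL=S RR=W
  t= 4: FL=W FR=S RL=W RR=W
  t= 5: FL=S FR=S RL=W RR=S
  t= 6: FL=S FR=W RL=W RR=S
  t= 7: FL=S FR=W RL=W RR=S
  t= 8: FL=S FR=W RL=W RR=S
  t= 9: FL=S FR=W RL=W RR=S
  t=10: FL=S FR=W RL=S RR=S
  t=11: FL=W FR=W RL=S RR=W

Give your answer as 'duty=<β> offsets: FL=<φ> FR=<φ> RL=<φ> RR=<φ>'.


duty=6 offsets: FL=7 FR=0 RL=2 RR=7

duty β = stance ticks per leg = 6
FL: stance ticks = 6; W→S at t=5 → φ=7
FR: stance ticks = 6; W→S at t=0 → φ=0
RL: stance ticks = 6; W→S at t=10 → φ=2
RR: stance ticks = 6; W→S at t=5 → φ=7


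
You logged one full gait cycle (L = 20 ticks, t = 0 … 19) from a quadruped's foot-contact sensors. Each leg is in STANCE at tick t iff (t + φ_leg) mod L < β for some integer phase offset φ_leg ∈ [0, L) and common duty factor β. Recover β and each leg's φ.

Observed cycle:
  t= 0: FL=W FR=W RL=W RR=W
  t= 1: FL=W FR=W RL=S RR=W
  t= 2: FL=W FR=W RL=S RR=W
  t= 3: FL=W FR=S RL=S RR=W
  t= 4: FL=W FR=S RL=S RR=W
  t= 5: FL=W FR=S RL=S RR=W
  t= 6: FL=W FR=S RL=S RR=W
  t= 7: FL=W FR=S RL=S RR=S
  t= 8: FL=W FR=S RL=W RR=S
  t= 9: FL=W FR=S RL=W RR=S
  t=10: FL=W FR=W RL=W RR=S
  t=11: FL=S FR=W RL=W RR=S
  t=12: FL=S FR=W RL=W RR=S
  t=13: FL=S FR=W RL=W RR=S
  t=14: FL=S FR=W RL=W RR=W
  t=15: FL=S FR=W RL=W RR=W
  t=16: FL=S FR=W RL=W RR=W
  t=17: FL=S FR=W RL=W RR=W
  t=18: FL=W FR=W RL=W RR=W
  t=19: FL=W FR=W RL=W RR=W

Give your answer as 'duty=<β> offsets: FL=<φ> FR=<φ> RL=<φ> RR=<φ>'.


duty=7 offsets: FL=9 FR=17 RL=19 RR=13

duty β = stance ticks per leg = 7
FL: stance ticks = 7; W→S at t=11 → φ=9
FR: stance ticks = 7; W→S at t=3 → φ=17
RL: stance ticks = 7; W→S at t=1 → φ=19
RR: stance ticks = 7; W→S at t=7 → φ=13


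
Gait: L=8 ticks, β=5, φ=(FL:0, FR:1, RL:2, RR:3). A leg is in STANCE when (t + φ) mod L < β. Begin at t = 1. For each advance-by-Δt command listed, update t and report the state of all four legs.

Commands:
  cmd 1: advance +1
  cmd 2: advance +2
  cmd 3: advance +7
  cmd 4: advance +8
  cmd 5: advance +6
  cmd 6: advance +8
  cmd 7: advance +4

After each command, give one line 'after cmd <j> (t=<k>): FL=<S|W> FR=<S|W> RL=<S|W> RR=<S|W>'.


after cmd 1 (t=2): FL=S FR=S RL=S RR=W
after cmd 2 (t=4): FL=S FR=W RL=W RR=W
after cmd 3 (t=11): FL=S FR=S RL=W RR=W
after cmd 4 (t=19): FL=S FR=S RL=W RR=W
after cmd 5 (t=25): FL=S FR=S RL=S RR=S
after cmd 6 (t=33): FL=S FR=S RL=S RR=S
after cmd 7 (t=37): FL=W FR=W RL=W RR=S

start t=1: FL=S FR=S RL=S RR=S
cmd 1: advance +1 → t=2, phase=(2,3,4,5) → FL=S FR=S RL=S RR=W
cmd 2: advance +2 → t=4, phase=(4,5,6,7) → FL=S FR=W RL=W RR=W
cmd 3: advance +7 → t=11, phase=(3,4,5,6) → FL=S FR=S RL=W RR=W
cmd 4: advance +8 → t=19, phase=(3,4,5,6) → FL=S FR=S RL=W RR=W
cmd 5: advance +6 → t=25, phase=(1,2,3,4) → FL=S FR=S RL=S RR=S
cmd 6: advance +8 → t=33, phase=(1,2,3,4) → FL=S FR=S RL=S RR=S
cmd 7: advance +4 → t=37, phase=(5,6,7,0) → FL=W FR=W RL=W RR=S


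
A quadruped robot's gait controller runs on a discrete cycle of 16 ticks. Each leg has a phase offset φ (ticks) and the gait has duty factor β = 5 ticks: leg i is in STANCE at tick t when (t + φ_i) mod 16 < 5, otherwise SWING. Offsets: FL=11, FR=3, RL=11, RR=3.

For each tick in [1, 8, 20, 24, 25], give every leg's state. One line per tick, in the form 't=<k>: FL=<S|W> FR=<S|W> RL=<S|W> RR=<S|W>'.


t=1: FL=W FR=S RL=W RR=S
t=8: FL=S FR=W RL=S RR=W
t=20: FL=W FR=W RL=W RR=W
t=24: FL=S FR=W RL=S RR=W
t=25: FL=S FR=W RL=S RR=W

t=1: phase=(12,4,12,4) vs β=5 → FL=W FR=S RL=W RR=S
t=8: phase=(3,11,3,11) vs β=5 → FL=S FR=W RL=S RR=W
t=20: phase=(15,7,15,7) vs β=5 → FL=W FR=W RL=W RR=W
t=24: phase=(3,11,3,11) vs β=5 → FL=S FR=W RL=S RR=W
t=25: phase=(4,12,4,12) vs β=5 → FL=S FR=W RL=S RR=W


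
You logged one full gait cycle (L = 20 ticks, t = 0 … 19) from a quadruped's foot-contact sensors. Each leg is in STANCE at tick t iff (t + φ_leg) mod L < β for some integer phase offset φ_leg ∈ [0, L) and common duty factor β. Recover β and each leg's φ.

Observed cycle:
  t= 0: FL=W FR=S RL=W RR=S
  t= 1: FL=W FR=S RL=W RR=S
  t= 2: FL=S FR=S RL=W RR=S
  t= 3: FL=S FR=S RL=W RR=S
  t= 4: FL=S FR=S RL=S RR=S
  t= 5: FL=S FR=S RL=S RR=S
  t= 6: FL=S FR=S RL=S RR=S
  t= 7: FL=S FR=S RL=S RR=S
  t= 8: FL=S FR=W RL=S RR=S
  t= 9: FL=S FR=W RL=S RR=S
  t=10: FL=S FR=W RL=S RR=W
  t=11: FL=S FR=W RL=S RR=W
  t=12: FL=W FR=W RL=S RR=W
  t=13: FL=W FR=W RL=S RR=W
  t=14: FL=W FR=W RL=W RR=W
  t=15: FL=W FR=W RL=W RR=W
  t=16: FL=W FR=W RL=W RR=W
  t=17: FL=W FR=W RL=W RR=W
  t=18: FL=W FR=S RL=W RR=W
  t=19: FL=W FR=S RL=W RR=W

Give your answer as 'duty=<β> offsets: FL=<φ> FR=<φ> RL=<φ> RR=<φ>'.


duty β = stance ticks per leg = 10
FL: stance ticks = 10; W→S at t=2 → φ=18
FR: stance ticks = 10; W→S at t=18 → φ=2
RL: stance ticks = 10; W→S at t=4 → φ=16
RR: stance ticks = 10; W→S at t=0 → φ=0

duty=10 offsets: FL=18 FR=2 RL=16 RR=0


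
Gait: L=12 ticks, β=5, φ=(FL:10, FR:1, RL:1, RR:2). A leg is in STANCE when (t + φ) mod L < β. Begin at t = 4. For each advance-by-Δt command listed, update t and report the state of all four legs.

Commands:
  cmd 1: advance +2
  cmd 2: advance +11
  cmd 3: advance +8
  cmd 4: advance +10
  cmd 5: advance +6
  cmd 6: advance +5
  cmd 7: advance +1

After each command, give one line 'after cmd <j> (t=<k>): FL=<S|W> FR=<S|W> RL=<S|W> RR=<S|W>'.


after cmd 1 (t=6): FL=S FR=W RL=W RR=W
after cmd 2 (t=17): FL=S FR=W RL=W RR=W
after cmd 3 (t=25): FL=W FR=S RL=S RR=S
after cmd 4 (t=35): FL=W FR=S RL=S RR=S
after cmd 5 (t=41): FL=S FR=W RL=W RR=W
after cmd 6 (t=46): FL=W FR=W RL=W RR=S
after cmd 7 (t=47): FL=W FR=S RL=S RR=S

start t=4: FL=S FR=W RL=W RR=W
cmd 1: advance +2 → t=6, phase=(4,7,7,8) → FL=S FR=W RL=W RR=W
cmd 2: advance +11 → t=17, phase=(3,6,6,7) → FL=S FR=W RL=W RR=W
cmd 3: advance +8 → t=25, phase=(11,2,2,3) → FL=W FR=S RL=S RR=S
cmd 4: advance +10 → t=35, phase=(9,0,0,1) → FL=W FR=S RL=S RR=S
cmd 5: advance +6 → t=41, phase=(3,6,6,7) → FL=S FR=W RL=W RR=W
cmd 6: advance +5 → t=46, phase=(8,11,11,0) → FL=W FR=W RL=W RR=S
cmd 7: advance +1 → t=47, phase=(9,0,0,1) → FL=W FR=S RL=S RR=S


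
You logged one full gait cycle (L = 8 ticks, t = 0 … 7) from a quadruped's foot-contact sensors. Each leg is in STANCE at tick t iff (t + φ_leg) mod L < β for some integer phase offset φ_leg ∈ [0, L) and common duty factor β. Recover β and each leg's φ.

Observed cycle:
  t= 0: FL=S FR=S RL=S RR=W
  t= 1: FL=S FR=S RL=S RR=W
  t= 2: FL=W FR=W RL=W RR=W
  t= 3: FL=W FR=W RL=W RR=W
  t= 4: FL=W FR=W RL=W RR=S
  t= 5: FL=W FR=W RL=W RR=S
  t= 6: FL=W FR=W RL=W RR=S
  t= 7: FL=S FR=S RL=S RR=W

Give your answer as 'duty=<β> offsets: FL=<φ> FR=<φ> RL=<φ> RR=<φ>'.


duty β = stance ticks per leg = 3
FL: stance ticks = 3; W→S at t=7 → φ=1
FR: stance ticks = 3; W→S at t=7 → φ=1
RL: stance ticks = 3; W→S at t=7 → φ=1
RR: stance ticks = 3; W→S at t=4 → φ=4

duty=3 offsets: FL=1 FR=1 RL=1 RR=4


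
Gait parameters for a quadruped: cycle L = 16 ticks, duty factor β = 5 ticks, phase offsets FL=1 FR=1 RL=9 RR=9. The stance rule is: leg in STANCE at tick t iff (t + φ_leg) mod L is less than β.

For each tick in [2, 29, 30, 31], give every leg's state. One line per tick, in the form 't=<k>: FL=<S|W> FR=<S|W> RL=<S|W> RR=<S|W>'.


t=2: phase=(3,3,11,11) vs β=5 → FL=S FR=S RL=W RR=W
t=29: phase=(14,14,6,6) vs β=5 → FL=W FR=W RL=W RR=W
t=30: phase=(15,15,7,7) vs β=5 → FL=W FR=W RL=W RR=W
t=31: phase=(0,0,8,8) vs β=5 → FL=S FR=S RL=W RR=W

t=2: FL=S FR=S RL=W RR=W
t=29: FL=W FR=W RL=W RR=W
t=30: FL=W FR=W RL=W RR=W
t=31: FL=S FR=S RL=W RR=W


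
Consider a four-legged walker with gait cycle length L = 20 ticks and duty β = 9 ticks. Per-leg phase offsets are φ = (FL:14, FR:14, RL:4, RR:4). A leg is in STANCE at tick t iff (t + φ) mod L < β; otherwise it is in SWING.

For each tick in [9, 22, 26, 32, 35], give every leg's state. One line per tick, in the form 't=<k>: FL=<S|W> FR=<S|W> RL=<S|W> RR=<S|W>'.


t=9: phase=(3,3,13,13) vs β=9 → FL=S FR=S RL=W RR=W
t=22: phase=(16,16,6,6) vs β=9 → FL=W FR=W RL=S RR=S
t=26: phase=(0,0,10,10) vs β=9 → FL=S FR=S RL=W RR=W
t=32: phase=(6,6,16,16) vs β=9 → FL=S FR=S RL=W RR=W
t=35: phase=(9,9,19,19) vs β=9 → FL=W FR=W RL=W RR=W

t=9: FL=S FR=S RL=W RR=W
t=22: FL=W FR=W RL=S RR=S
t=26: FL=S FR=S RL=W RR=W
t=32: FL=S FR=S RL=W RR=W
t=35: FL=W FR=W RL=W RR=W


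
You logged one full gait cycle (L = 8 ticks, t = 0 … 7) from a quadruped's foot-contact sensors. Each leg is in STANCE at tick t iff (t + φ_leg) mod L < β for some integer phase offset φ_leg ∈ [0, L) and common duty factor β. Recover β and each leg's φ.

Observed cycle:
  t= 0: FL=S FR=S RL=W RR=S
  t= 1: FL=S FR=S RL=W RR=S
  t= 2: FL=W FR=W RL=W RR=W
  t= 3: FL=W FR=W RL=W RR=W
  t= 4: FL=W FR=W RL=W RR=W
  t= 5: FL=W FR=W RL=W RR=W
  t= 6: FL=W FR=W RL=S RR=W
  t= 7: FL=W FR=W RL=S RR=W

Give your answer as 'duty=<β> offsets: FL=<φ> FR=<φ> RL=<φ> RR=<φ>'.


duty=2 offsets: FL=0 FR=0 RL=2 RR=0

duty β = stance ticks per leg = 2
FL: stance ticks = 2; W→S at t=0 → φ=0
FR: stance ticks = 2; W→S at t=0 → φ=0
RL: stance ticks = 2; W→S at t=6 → φ=2
RR: stance ticks = 2; W→S at t=0 → φ=0


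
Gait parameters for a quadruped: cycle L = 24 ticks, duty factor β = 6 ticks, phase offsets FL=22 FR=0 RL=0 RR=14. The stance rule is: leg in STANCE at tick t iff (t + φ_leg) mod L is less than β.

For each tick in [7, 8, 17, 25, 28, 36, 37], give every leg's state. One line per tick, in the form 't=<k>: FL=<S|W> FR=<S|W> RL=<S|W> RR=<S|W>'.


t=7: FL=S FR=W RL=W RR=W
t=8: FL=W FR=W RL=W RR=W
t=17: FL=W FR=W RL=W RR=W
t=25: FL=W FR=S RL=S RR=W
t=28: FL=S FR=S RL=S RR=W
t=36: FL=W FR=W RL=W RR=S
t=37: FL=W FR=W RL=W RR=S

t=7: phase=(5,7,7,21) vs β=6 → FL=S FR=W RL=W RR=W
t=8: phase=(6,8,8,22) vs β=6 → FL=W FR=W RL=W RR=W
t=17: phase=(15,17,17,7) vs β=6 → FL=W FR=W RL=W RR=W
t=25: phase=(23,1,1,15) vs β=6 → FL=W FR=S RL=S RR=W
t=28: phase=(2,4,4,18) vs β=6 → FL=S FR=S RL=S RR=W
t=36: phase=(10,12,12,2) vs β=6 → FL=W FR=W RL=W RR=S
t=37: phase=(11,13,13,3) vs β=6 → FL=W FR=W RL=W RR=S


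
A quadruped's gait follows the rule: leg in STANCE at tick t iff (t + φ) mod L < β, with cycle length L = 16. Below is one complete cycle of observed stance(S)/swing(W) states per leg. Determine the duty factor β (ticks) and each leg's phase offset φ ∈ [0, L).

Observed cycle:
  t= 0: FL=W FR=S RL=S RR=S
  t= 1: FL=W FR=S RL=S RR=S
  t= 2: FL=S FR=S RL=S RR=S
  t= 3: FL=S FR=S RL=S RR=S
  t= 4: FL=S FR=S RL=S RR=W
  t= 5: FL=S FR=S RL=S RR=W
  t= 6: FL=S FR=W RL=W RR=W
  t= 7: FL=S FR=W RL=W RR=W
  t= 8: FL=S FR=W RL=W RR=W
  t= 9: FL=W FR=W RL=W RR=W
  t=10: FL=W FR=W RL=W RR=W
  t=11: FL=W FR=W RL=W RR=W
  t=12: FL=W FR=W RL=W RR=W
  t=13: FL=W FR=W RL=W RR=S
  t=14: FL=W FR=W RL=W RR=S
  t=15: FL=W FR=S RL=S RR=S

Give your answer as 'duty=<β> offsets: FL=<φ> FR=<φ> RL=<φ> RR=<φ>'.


duty=7 offsets: FL=14 FR=1 RL=1 RR=3

duty β = stance ticks per leg = 7
FL: stance ticks = 7; W→S at t=2 → φ=14
FR: stance ticks = 7; W→S at t=15 → φ=1
RL: stance ticks = 7; W→S at t=15 → φ=1
RR: stance ticks = 7; W→S at t=13 → φ=3


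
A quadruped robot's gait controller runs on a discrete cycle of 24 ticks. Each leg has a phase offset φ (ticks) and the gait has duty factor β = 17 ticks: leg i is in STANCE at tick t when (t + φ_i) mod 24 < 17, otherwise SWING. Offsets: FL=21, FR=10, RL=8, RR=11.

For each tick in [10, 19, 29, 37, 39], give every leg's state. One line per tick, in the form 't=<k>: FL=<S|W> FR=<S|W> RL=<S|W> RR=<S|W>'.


t=10: FL=S FR=W RL=W RR=W
t=19: FL=S FR=S RL=S RR=S
t=29: FL=S FR=S RL=S RR=S
t=37: FL=S FR=W RL=W RR=S
t=39: FL=S FR=S RL=W RR=S

t=10: phase=(7,20,18,21) vs β=17 → FL=S FR=W RL=W RR=W
t=19: phase=(16,5,3,6) vs β=17 → FL=S FR=S RL=S RR=S
t=29: phase=(2,15,13,16) vs β=17 → FL=S FR=S RL=S RR=S
t=37: phase=(10,23,21,0) vs β=17 → FL=S FR=W RL=W RR=S
t=39: phase=(12,1,23,2) vs β=17 → FL=S FR=S RL=W RR=S


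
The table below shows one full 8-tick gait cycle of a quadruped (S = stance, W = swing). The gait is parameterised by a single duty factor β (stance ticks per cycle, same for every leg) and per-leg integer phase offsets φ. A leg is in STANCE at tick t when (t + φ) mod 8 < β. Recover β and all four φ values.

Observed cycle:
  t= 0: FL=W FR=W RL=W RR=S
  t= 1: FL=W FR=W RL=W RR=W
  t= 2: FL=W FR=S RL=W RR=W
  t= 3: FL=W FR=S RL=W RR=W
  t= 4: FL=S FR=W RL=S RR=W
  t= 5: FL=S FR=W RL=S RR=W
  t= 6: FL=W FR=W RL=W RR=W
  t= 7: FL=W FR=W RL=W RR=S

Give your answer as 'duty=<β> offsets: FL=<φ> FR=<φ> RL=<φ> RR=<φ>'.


duty=2 offsets: FL=4 FR=6 RL=4 RR=1

duty β = stance ticks per leg = 2
FL: stance ticks = 2; W→S at t=4 → φ=4
FR: stance ticks = 2; W→S at t=2 → φ=6
RL: stance ticks = 2; W→S at t=4 → φ=4
RR: stance ticks = 2; W→S at t=7 → φ=1


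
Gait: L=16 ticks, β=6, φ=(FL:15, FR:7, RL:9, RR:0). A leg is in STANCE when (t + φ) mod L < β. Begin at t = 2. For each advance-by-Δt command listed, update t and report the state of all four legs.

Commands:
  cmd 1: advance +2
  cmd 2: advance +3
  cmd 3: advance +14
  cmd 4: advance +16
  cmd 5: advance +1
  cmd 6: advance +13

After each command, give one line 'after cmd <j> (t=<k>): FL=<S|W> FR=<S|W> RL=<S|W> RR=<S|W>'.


after cmd 1 (t=4): FL=S FR=W RL=W RR=S
after cmd 2 (t=7): FL=W FR=W RL=S RR=W
after cmd 3 (t=21): FL=S FR=W RL=W RR=S
after cmd 4 (t=37): FL=S FR=W RL=W RR=S
after cmd 5 (t=38): FL=S FR=W RL=W RR=W
after cmd 6 (t=51): FL=S FR=W RL=W RR=S

start t=2: FL=S FR=W RL=W RR=S
cmd 1: advance +2 → t=4, phase=(3,11,13,4) → FL=S FR=W RL=W RR=S
cmd 2: advance +3 → t=7, phase=(6,14,0,7) → FL=W FR=W RL=S RR=W
cmd 3: advance +14 → t=21, phase=(4,12,14,5) → FL=S FR=W RL=W RR=S
cmd 4: advance +16 → t=37, phase=(4,12,14,5) → FL=S FR=W RL=W RR=S
cmd 5: advance +1 → t=38, phase=(5,13,15,6) → FL=S FR=W RL=W RR=W
cmd 6: advance +13 → t=51, phase=(2,10,12,3) → FL=S FR=W RL=W RR=S


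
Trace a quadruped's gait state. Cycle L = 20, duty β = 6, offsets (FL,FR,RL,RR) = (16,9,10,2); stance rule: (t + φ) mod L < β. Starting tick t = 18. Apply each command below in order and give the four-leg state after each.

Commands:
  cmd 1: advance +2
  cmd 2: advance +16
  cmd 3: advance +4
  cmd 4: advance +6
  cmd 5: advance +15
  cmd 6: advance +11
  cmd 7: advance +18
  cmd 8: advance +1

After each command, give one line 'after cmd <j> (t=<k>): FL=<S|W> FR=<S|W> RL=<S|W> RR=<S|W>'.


start t=18: FL=W FR=W RL=W RR=S
cmd 1: advance +2 → t=20, phase=(16,9,10,2) → FL=W FR=W RL=W RR=S
cmd 2: advance +16 → t=36, phase=(12,5,6,18) → FL=W FR=S RL=W RR=W
cmd 3: advance +4 → t=40, phase=(16,9,10,2) → FL=W FR=W RL=W RR=S
cmd 4: advance +6 → t=46, phase=(2,15,16,8) → FL=S FR=W RL=W RR=W
cmd 5: advance +15 → t=61, phase=(17,10,11,3) → FL=W FR=W RL=W RR=S
cmd 6: advance +11 → t=72, phase=(8,1,2,14) → FL=W FR=S RL=S RR=W
cmd 7: advance +18 → t=90, phase=(6,19,0,12) → FL=W FR=W RL=S RR=W
cmd 8: advance +1 → t=91, phase=(7,0,1,13) → FL=W FR=S RL=S RR=W

after cmd 1 (t=20): FL=W FR=W RL=W RR=S
after cmd 2 (t=36): FL=W FR=S RL=W RR=W
after cmd 3 (t=40): FL=W FR=W RL=W RR=S
after cmd 4 (t=46): FL=S FR=W RL=W RR=W
after cmd 5 (t=61): FL=W FR=W RL=W RR=S
after cmd 6 (t=72): FL=W FR=S RL=S RR=W
after cmd 7 (t=90): FL=W FR=W RL=S RR=W
after cmd 8 (t=91): FL=W FR=S RL=S RR=W


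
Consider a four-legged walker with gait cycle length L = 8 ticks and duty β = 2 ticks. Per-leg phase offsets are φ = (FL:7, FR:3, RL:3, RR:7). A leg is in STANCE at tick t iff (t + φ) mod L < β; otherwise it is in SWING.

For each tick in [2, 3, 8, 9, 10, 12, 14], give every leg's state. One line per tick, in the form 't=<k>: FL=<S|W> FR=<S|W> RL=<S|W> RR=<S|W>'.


t=2: phase=(1,5,5,1) vs β=2 → FL=S FR=W RL=W RR=S
t=3: phase=(2,6,6,2) vs β=2 → FL=W FR=W RL=W RR=W
t=8: phase=(7,3,3,7) vs β=2 → FL=W FR=W RL=W RR=W
t=9: phase=(0,4,4,0) vs β=2 → FL=S FR=W RL=W RR=S
t=10: phase=(1,5,5,1) vs β=2 → FL=S FR=W RL=W RR=S
t=12: phase=(3,7,7,3) vs β=2 → FL=W FR=W RL=W RR=W
t=14: phase=(5,1,1,5) vs β=2 → FL=W FR=S RL=S RR=W

t=2: FL=S FR=W RL=W RR=S
t=3: FL=W FR=W RL=W RR=W
t=8: FL=W FR=W RL=W RR=W
t=9: FL=S FR=W RL=W RR=S
t=10: FL=S FR=W RL=W RR=S
t=12: FL=W FR=W RL=W RR=W
t=14: FL=W FR=S RL=S RR=W


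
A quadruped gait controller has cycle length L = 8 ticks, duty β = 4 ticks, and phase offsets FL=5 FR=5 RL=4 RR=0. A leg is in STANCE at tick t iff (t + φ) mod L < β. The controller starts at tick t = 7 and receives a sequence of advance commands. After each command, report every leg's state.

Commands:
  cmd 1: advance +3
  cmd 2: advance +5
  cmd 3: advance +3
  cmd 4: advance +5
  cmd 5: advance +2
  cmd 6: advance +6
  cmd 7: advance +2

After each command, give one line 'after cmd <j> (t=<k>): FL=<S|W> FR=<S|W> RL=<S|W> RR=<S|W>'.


after cmd 1 (t=10): FL=W FR=W RL=W RR=S
after cmd 2 (t=15): FL=W FR=W RL=S RR=W
after cmd 3 (t=18): FL=W FR=W RL=W RR=S
after cmd 4 (t=23): FL=W FR=W RL=S RR=W
after cmd 5 (t=25): FL=W FR=W RL=W RR=S
after cmd 6 (t=31): FL=W FR=W RL=S RR=W
after cmd 7 (t=33): FL=W FR=W RL=W RR=S

start t=7: FL=W FR=W RL=S RR=W
cmd 1: advance +3 → t=10, phase=(7,7,6,2) → FL=W FR=W RL=W RR=S
cmd 2: advance +5 → t=15, phase=(4,4,3,7) → FL=W FR=W RL=S RR=W
cmd 3: advance +3 → t=18, phase=(7,7,6,2) → FL=W FR=W RL=W RR=S
cmd 4: advance +5 → t=23, phase=(4,4,3,7) → FL=W FR=W RL=S RR=W
cmd 5: advance +2 → t=25, phase=(6,6,5,1) → FL=W FR=W RL=W RR=S
cmd 6: advance +6 → t=31, phase=(4,4,3,7) → FL=W FR=W RL=S RR=W
cmd 7: advance +2 → t=33, phase=(6,6,5,1) → FL=W FR=W RL=W RR=S


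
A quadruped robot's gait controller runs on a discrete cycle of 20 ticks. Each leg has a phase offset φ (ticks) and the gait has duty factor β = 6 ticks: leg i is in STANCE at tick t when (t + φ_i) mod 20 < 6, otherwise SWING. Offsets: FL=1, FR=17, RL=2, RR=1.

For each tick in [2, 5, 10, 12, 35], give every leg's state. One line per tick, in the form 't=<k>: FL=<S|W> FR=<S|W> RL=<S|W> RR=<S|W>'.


t=2: FL=S FR=W RL=S RR=S
t=5: FL=W FR=S RL=W RR=W
t=10: FL=W FR=W RL=W RR=W
t=12: FL=W FR=W RL=W RR=W
t=35: FL=W FR=W RL=W RR=W

t=2: phase=(3,19,4,3) vs β=6 → FL=S FR=W RL=S RR=S
t=5: phase=(6,2,7,6) vs β=6 → FL=W FR=S RL=W RR=W
t=10: phase=(11,7,12,11) vs β=6 → FL=W FR=W RL=W RR=W
t=12: phase=(13,9,14,13) vs β=6 → FL=W FR=W RL=W RR=W
t=35: phase=(16,12,17,16) vs β=6 → FL=W FR=W RL=W RR=W


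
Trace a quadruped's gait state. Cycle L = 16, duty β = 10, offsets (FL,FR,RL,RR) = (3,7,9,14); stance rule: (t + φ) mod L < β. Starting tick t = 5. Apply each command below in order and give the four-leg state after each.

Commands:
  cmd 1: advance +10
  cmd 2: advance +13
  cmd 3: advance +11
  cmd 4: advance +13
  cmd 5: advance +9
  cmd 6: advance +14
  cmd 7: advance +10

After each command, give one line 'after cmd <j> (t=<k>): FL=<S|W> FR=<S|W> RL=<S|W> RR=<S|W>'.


start t=5: FL=S FR=W RL=W RR=S
cmd 1: advance +10 → t=15, phase=(2,6,8,13) → FL=S FR=S RL=S RR=W
cmd 2: advance +13 → t=28, phase=(15,3,5,10) → FL=W FR=S RL=S RR=W
cmd 3: advance +11 → t=39, phase=(10,14,0,5) → FL=W FR=W RL=S RR=S
cmd 4: advance +13 → t=52, phase=(7,11,13,2) → FL=S FR=W RL=W RR=S
cmd 5: advance +9 → t=61, phase=(0,4,6,11) → FL=S FR=S RL=S RR=W
cmd 6: advance +14 → t=75, phase=(14,2,4,9) → FL=W FR=S RL=S RR=S
cmd 7: advance +10 → t=85, phase=(8,12,14,3) → FL=S FR=W RL=W RR=S

after cmd 1 (t=15): FL=S FR=S RL=S RR=W
after cmd 2 (t=28): FL=W FR=S RL=S RR=W
after cmd 3 (t=39): FL=W FR=W RL=S RR=S
after cmd 4 (t=52): FL=S FR=W RL=W RR=S
after cmd 5 (t=61): FL=S FR=S RL=S RR=W
after cmd 6 (t=75): FL=W FR=S RL=S RR=S
after cmd 7 (t=85): FL=S FR=W RL=W RR=S


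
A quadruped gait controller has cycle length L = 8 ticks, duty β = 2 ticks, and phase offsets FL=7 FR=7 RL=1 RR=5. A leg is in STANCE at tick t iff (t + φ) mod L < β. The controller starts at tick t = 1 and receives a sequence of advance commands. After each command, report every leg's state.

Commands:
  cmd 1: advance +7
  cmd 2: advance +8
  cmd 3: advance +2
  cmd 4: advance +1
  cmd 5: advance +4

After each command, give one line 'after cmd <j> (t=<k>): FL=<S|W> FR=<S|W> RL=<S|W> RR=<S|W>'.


after cmd 1 (t=8): FL=W FR=W RL=S RR=W
after cmd 2 (t=16): FL=W FR=W RL=S RR=W
after cmd 3 (t=18): FL=S FR=S RL=W RR=W
after cmd 4 (t=19): FL=W FR=W RL=W RR=S
after cmd 5 (t=23): FL=W FR=W RL=S RR=W

start t=1: FL=S FR=S RL=W RR=W
cmd 1: advance +7 → t=8, phase=(7,7,1,5) → FL=W FR=W RL=S RR=W
cmd 2: advance +8 → t=16, phase=(7,7,1,5) → FL=W FR=W RL=S RR=W
cmd 3: advance +2 → t=18, phase=(1,1,3,7) → FL=S FR=S RL=W RR=W
cmd 4: advance +1 → t=19, phase=(2,2,4,0) → FL=W FR=W RL=W RR=S
cmd 5: advance +4 → t=23, phase=(6,6,0,4) → FL=W FR=W RL=S RR=W


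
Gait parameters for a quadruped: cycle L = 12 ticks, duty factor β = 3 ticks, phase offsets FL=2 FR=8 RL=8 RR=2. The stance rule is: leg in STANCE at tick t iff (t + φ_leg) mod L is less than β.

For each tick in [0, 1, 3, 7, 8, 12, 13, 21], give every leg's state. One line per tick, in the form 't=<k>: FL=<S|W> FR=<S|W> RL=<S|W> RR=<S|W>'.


t=0: phase=(2,8,8,2) vs β=3 → FL=S FR=W RL=W RR=S
t=1: phase=(3,9,9,3) vs β=3 → FL=W FR=W RL=W RR=W
t=3: phase=(5,11,11,5) vs β=3 → FL=W FR=W RL=W RR=W
t=7: phase=(9,3,3,9) vs β=3 → FL=W FR=W RL=W RR=W
t=8: phase=(10,4,4,10) vs β=3 → FL=W FR=W RL=W RR=W
t=12: phase=(2,8,8,2) vs β=3 → FL=S FR=W RL=W RR=S
t=13: phase=(3,9,9,3) vs β=3 → FL=W FR=W RL=W RR=W
t=21: phase=(11,5,5,11) vs β=3 → FL=W FR=W RL=W RR=W

t=0: FL=S FR=W RL=W RR=S
t=1: FL=W FR=W RL=W RR=W
t=3: FL=W FR=W RL=W RR=W
t=7: FL=W FR=W RL=W RR=W
t=8: FL=W FR=W RL=W RR=W
t=12: FL=S FR=W RL=W RR=S
t=13: FL=W FR=W RL=W RR=W
t=21: FL=W FR=W RL=W RR=W


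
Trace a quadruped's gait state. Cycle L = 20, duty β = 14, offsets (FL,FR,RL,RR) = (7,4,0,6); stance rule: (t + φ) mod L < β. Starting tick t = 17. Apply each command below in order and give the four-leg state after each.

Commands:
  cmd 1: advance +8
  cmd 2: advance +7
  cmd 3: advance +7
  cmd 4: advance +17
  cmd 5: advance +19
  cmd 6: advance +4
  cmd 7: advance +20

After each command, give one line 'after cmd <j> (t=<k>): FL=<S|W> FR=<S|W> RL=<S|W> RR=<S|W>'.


after cmd 1 (t=25): FL=S FR=S RL=S RR=S
after cmd 2 (t=32): FL=W FR=W RL=S RR=W
after cmd 3 (t=39): FL=S FR=S RL=W RR=S
after cmd 4 (t=56): FL=S FR=S RL=W RR=S
after cmd 5 (t=75): FL=S FR=W RL=W RR=S
after cmd 6 (t=79): FL=S FR=S RL=W RR=S
after cmd 7 (t=99): FL=S FR=S RL=W RR=S

start t=17: FL=S FR=S RL=W RR=S
cmd 1: advance +8 → t=25, phase=(12,9,5,11) → FL=S FR=S RL=S RR=S
cmd 2: advance +7 → t=32, phase=(19,16,12,18) → FL=W FR=W RL=S RR=W
cmd 3: advance +7 → t=39, phase=(6,3,19,5) → FL=S FR=S RL=W RR=S
cmd 4: advance +17 → t=56, phase=(3,0,16,2) → FL=S FR=S RL=W RR=S
cmd 5: advance +19 → t=75, phase=(2,19,15,1) → FL=S FR=W RL=W RR=S
cmd 6: advance +4 → t=79, phase=(6,3,19,5) → FL=S FR=S RL=W RR=S
cmd 7: advance +20 → t=99, phase=(6,3,19,5) → FL=S FR=S RL=W RR=S


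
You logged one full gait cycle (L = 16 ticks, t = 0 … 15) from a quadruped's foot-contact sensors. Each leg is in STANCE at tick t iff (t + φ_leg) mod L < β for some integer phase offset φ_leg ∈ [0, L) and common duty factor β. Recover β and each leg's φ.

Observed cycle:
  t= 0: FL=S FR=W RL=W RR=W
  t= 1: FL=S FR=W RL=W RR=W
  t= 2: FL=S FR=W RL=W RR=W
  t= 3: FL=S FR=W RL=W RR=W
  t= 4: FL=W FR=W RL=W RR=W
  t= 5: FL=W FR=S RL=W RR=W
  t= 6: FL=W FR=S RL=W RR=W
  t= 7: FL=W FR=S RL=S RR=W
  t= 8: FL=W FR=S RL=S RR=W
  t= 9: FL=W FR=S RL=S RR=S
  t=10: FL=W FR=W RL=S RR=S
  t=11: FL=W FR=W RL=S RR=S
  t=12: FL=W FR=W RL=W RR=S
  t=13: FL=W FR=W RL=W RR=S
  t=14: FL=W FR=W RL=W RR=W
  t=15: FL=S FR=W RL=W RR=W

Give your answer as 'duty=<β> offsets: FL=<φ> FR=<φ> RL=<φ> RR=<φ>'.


duty=5 offsets: FL=1 FR=11 RL=9 RR=7

duty β = stance ticks per leg = 5
FL: stance ticks = 5; W→S at t=15 → φ=1
FR: stance ticks = 5; W→S at t=5 → φ=11
RL: stance ticks = 5; W→S at t=7 → φ=9
RR: stance ticks = 5; W→S at t=9 → φ=7


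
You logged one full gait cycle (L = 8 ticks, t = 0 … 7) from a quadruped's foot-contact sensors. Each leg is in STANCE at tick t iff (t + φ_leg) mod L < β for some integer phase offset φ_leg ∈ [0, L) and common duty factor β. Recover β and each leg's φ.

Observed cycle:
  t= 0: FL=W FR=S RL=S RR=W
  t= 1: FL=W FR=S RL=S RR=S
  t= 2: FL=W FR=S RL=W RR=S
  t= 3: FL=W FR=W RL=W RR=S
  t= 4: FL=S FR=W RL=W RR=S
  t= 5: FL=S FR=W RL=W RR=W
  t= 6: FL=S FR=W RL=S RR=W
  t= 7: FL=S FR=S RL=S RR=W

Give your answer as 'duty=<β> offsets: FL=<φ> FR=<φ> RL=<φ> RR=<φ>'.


duty β = stance ticks per leg = 4
FL: stance ticks = 4; W→S at t=4 → φ=4
FR: stance ticks = 4; W→S at t=7 → φ=1
RL: stance ticks = 4; W→S at t=6 → φ=2
RR: stance ticks = 4; W→S at t=1 → φ=7

duty=4 offsets: FL=4 FR=1 RL=2 RR=7


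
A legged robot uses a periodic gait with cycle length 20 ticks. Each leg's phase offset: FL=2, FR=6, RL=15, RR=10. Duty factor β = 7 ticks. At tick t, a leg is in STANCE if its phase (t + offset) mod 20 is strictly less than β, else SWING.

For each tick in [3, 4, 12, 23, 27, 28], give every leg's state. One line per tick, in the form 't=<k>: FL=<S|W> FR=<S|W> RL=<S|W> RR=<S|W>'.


t=3: FL=S FR=W RL=W RR=W
t=4: FL=S FR=W RL=W RR=W
t=12: FL=W FR=W RL=W RR=S
t=23: FL=S FR=W RL=W RR=W
t=27: FL=W FR=W RL=S RR=W
t=28: FL=W FR=W RL=S RR=W

t=3: phase=(5,9,18,13) vs β=7 → FL=S FR=W RL=W RR=W
t=4: phase=(6,10,19,14) vs β=7 → FL=S FR=W RL=W RR=W
t=12: phase=(14,18,7,2) vs β=7 → FL=W FR=W RL=W RR=S
t=23: phase=(5,9,18,13) vs β=7 → FL=S FR=W RL=W RR=W
t=27: phase=(9,13,2,17) vs β=7 → FL=W FR=W RL=S RR=W
t=28: phase=(10,14,3,18) vs β=7 → FL=W FR=W RL=S RR=W


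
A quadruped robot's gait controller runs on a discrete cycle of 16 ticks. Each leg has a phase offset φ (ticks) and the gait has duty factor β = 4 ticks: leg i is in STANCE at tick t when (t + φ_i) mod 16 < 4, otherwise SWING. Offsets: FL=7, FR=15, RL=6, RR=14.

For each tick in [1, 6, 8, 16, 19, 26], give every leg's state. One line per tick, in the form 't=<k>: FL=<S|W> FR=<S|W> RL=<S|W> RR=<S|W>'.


t=1: phase=(8,0,7,15) vs β=4 → FL=W FR=S RL=W RR=W
t=6: phase=(13,5,12,4) vs β=4 → FL=W FR=W RL=W RR=W
t=8: phase=(15,7,14,6) vs β=4 → FL=W FR=W RL=W RR=W
t=16: phase=(7,15,6,14) vs β=4 → FL=W FR=W RL=W RR=W
t=19: phase=(10,2,9,1) vs β=4 → FL=W FR=S RL=W RR=S
t=26: phase=(1,9,0,8) vs β=4 → FL=S FR=W RL=S RR=W

t=1: FL=W FR=S RL=W RR=W
t=6: FL=W FR=W RL=W RR=W
t=8: FL=W FR=W RL=W RR=W
t=16: FL=W FR=W RL=W RR=W
t=19: FL=W FR=S RL=W RR=S
t=26: FL=S FR=W RL=S RR=W


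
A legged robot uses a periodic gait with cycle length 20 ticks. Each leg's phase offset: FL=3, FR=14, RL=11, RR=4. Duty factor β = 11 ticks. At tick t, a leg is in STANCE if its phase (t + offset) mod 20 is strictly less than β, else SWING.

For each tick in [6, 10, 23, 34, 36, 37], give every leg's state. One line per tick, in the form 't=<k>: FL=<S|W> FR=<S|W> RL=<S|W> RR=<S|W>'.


t=6: phase=(9,0,17,10) vs β=11 → FL=S FR=S RL=W RR=S
t=10: phase=(13,4,1,14) vs β=11 → FL=W FR=S RL=S RR=W
t=23: phase=(6,17,14,7) vs β=11 → FL=S FR=W RL=W RR=S
t=34: phase=(17,8,5,18) vs β=11 → FL=W FR=S RL=S RR=W
t=36: phase=(19,10,7,0) vs β=11 → FL=W FR=S RL=S RR=S
t=37: phase=(0,11,8,1) vs β=11 → FL=S FR=W RL=S RR=S

t=6: FL=S FR=S RL=W RR=S
t=10: FL=W FR=S RL=S RR=W
t=23: FL=S FR=W RL=W RR=S
t=34: FL=W FR=S RL=S RR=W
t=36: FL=W FR=S RL=S RR=S
t=37: FL=S FR=W RL=S RR=S


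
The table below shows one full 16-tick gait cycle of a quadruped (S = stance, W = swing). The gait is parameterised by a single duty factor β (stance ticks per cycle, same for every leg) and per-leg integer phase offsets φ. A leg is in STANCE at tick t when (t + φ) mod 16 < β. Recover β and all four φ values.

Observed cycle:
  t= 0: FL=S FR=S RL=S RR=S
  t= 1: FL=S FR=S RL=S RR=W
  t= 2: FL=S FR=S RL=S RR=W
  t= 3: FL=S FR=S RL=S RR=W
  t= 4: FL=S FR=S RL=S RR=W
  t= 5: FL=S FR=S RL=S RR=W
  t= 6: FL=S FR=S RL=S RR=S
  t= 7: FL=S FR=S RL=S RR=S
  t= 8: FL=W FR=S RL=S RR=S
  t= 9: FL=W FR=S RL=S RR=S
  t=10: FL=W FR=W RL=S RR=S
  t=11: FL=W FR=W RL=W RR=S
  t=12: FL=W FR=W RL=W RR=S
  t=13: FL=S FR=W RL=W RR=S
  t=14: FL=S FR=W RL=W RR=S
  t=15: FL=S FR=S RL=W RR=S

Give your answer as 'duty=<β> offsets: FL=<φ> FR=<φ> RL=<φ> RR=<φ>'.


duty=11 offsets: FL=3 FR=1 RL=0 RR=10

duty β = stance ticks per leg = 11
FL: stance ticks = 11; W→S at t=13 → φ=3
FR: stance ticks = 11; W→S at t=15 → φ=1
RL: stance ticks = 11; W→S at t=0 → φ=0
RR: stance ticks = 11; W→S at t=6 → φ=10


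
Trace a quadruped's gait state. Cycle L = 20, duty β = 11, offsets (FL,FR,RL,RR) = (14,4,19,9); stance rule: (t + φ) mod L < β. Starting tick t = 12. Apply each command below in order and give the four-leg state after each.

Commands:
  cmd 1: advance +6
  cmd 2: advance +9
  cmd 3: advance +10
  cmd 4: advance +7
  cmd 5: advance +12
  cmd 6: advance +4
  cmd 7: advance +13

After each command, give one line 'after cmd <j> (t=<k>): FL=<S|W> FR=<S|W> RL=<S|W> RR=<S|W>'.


start t=12: FL=S FR=W RL=W RR=S
cmd 1: advance +6 → t=18, phase=(12,2,17,7) → FL=W FR=S RL=W RR=S
cmd 2: advance +9 → t=27, phase=(1,11,6,16) → FL=S FR=W RL=S RR=W
cmd 3: advance +10 → t=37, phase=(11,1,16,6) → FL=W FR=S RL=W RR=S
cmd 4: advance +7 → t=44, phase=(18,8,3,13) → FL=W FR=S RL=S RR=W
cmd 5: advance +12 → t=56, phase=(10,0,15,5) → FL=S FR=S RL=W RR=S
cmd 6: advance +4 → t=60, phase=(14,4,19,9) → FL=W FR=S RL=W RR=S
cmd 7: advance +13 → t=73, phase=(7,17,12,2) → FL=S FR=W RL=W RR=S

after cmd 1 (t=18): FL=W FR=S RL=W RR=S
after cmd 2 (t=27): FL=S FR=W RL=S RR=W
after cmd 3 (t=37): FL=W FR=S RL=W RR=S
after cmd 4 (t=44): FL=W FR=S RL=S RR=W
after cmd 5 (t=56): FL=S FR=S RL=W RR=S
after cmd 6 (t=60): FL=W FR=S RL=W RR=S
after cmd 7 (t=73): FL=S FR=W RL=W RR=S


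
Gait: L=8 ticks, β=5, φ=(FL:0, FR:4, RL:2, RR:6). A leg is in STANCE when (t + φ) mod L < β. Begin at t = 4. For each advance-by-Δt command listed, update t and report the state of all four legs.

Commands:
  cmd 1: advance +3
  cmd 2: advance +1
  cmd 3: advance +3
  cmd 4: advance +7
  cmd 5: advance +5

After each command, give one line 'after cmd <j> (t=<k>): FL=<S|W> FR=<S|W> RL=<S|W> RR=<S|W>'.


start t=4: FL=S FR=S RL=W RR=S
cmd 1: advance +3 → t=7, phase=(7,3,1,5) → FL=W FR=S RL=S RR=W
cmd 2: advance +1 → t=8, phase=(0,4,2,6) → FL=S FR=S RL=S RR=W
cmd 3: advance +3 → t=11, phase=(3,7,5,1) → FL=S FR=W RL=W RR=S
cmd 4: advance +7 → t=18, phase=(2,6,4,0) → FL=S FR=W RL=S RR=S
cmd 5: advance +5 → t=23, phase=(7,3,1,5) → FL=W FR=S RL=S RR=W

after cmd 1 (t=7): FL=W FR=S RL=S RR=W
after cmd 2 (t=8): FL=S FR=S RL=S RR=W
after cmd 3 (t=11): FL=S FR=W RL=W RR=S
after cmd 4 (t=18): FL=S FR=W RL=S RR=S
after cmd 5 (t=23): FL=W FR=S RL=S RR=W


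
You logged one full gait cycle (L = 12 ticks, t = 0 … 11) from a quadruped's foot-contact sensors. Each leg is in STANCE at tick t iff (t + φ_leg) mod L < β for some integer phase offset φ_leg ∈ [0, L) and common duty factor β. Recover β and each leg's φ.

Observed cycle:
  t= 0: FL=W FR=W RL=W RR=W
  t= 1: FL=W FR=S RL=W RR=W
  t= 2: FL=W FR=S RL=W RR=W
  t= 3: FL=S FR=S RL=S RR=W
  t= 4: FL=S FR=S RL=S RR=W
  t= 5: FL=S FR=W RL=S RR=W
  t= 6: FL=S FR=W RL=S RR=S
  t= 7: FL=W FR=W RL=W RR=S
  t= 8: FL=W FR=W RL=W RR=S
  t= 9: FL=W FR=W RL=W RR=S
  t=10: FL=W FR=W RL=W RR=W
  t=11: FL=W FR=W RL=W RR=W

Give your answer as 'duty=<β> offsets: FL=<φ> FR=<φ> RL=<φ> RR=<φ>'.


duty=4 offsets: FL=9 FR=11 RL=9 RR=6

duty β = stance ticks per leg = 4
FL: stance ticks = 4; W→S at t=3 → φ=9
FR: stance ticks = 4; W→S at t=1 → φ=11
RL: stance ticks = 4; W→S at t=3 → φ=9
RR: stance ticks = 4; W→S at t=6 → φ=6


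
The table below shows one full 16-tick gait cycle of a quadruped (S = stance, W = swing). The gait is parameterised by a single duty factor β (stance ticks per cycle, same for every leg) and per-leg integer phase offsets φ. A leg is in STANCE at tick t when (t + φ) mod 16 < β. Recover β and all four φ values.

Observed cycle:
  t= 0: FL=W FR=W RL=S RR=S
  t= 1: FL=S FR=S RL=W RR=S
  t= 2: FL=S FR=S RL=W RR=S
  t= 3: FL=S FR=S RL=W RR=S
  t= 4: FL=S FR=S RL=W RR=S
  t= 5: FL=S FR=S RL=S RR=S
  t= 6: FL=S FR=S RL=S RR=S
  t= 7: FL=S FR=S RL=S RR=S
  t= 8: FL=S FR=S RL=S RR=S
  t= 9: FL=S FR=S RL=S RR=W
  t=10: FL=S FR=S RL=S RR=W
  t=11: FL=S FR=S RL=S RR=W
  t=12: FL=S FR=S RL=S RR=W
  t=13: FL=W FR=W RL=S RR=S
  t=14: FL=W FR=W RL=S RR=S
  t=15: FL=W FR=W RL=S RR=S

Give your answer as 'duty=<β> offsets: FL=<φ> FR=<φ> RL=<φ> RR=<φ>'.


duty=12 offsets: FL=15 FR=15 RL=11 RR=3

duty β = stance ticks per leg = 12
FL: stance ticks = 12; W→S at t=1 → φ=15
FR: stance ticks = 12; W→S at t=1 → φ=15
RL: stance ticks = 12; W→S at t=5 → φ=11
RR: stance ticks = 12; W→S at t=13 → φ=3


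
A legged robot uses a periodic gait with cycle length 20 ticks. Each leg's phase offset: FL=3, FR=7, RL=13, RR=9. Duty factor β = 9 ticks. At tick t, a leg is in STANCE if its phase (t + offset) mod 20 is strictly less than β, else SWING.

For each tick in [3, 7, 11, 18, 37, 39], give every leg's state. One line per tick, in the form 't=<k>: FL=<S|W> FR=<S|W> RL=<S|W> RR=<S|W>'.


t=3: phase=(6,10,16,12) vs β=9 → FL=S FR=W RL=W RR=W
t=7: phase=(10,14,0,16) vs β=9 → FL=W FR=W RL=S RR=W
t=11: phase=(14,18,4,0) vs β=9 → FL=W FR=W RL=S RR=S
t=18: phase=(1,5,11,7) vs β=9 → FL=S FR=S RL=W RR=S
t=37: phase=(0,4,10,6) vs β=9 → FL=S FR=S RL=W RR=S
t=39: phase=(2,6,12,8) vs β=9 → FL=S FR=S RL=W RR=S

t=3: FL=S FR=W RL=W RR=W
t=7: FL=W FR=W RL=S RR=W
t=11: FL=W FR=W RL=S RR=S
t=18: FL=S FR=S RL=W RR=S
t=37: FL=S FR=S RL=W RR=S
t=39: FL=S FR=S RL=W RR=S


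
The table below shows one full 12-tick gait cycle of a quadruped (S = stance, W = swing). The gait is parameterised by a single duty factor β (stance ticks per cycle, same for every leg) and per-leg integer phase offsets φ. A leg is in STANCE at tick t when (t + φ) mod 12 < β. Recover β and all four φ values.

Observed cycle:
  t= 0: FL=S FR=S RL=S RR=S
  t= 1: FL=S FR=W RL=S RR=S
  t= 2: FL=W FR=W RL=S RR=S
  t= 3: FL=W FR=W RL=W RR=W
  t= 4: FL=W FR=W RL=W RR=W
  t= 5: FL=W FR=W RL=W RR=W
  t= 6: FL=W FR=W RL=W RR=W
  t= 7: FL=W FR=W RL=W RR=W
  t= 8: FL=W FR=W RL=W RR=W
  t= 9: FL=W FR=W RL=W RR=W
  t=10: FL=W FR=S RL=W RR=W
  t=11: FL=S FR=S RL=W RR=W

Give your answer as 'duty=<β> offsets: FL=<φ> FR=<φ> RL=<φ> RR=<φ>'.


duty=3 offsets: FL=1 FR=2 RL=0 RR=0

duty β = stance ticks per leg = 3
FL: stance ticks = 3; W→S at t=11 → φ=1
FR: stance ticks = 3; W→S at t=10 → φ=2
RL: stance ticks = 3; W→S at t=0 → φ=0
RR: stance ticks = 3; W→S at t=0 → φ=0


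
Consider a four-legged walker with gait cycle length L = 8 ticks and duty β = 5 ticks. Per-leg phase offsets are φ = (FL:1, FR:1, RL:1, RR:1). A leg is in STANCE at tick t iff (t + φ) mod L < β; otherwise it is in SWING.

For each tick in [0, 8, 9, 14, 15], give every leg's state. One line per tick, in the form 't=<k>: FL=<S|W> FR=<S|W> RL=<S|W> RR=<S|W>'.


t=0: phase=(1,1,1,1) vs β=5 → FL=S FR=S RL=S RR=S
t=8: phase=(1,1,1,1) vs β=5 → FL=S FR=S RL=S RR=S
t=9: phase=(2,2,2,2) vs β=5 → FL=S FR=S RL=S RR=S
t=14: phase=(7,7,7,7) vs β=5 → FL=W FR=W RL=W RR=W
t=15: phase=(0,0,0,0) vs β=5 → FL=S FR=S RL=S RR=S

t=0: FL=S FR=S RL=S RR=S
t=8: FL=S FR=S RL=S RR=S
t=9: FL=S FR=S RL=S RR=S
t=14: FL=W FR=W RL=W RR=W
t=15: FL=S FR=S RL=S RR=S


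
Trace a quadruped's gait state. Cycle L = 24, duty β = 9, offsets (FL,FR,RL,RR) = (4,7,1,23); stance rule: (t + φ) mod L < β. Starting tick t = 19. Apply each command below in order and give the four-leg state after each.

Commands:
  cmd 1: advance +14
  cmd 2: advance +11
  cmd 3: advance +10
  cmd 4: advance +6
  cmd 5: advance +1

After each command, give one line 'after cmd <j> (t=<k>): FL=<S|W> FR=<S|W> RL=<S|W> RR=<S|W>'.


after cmd 1 (t=33): FL=W FR=W RL=W RR=S
after cmd 2 (t=44): FL=S FR=S RL=W RR=W
after cmd 3 (t=54): FL=W FR=W RL=S RR=S
after cmd 4 (t=60): FL=W FR=W RL=W RR=W
after cmd 5 (t=61): FL=W FR=W RL=W RR=W

start t=19: FL=W FR=S RL=W RR=W
cmd 1: advance +14 → t=33, phase=(13,16,10,8) → FL=W FR=W RL=W RR=S
cmd 2: advance +11 → t=44, phase=(0,3,21,19) → FL=S FR=S RL=W RR=W
cmd 3: advance +10 → t=54, phase=(10,13,7,5) → FL=W FR=W RL=S RR=S
cmd 4: advance +6 → t=60, phase=(16,19,13,11) → FL=W FR=W RL=W RR=W
cmd 5: advance +1 → t=61, phase=(17,20,14,12) → FL=W FR=W RL=W RR=W


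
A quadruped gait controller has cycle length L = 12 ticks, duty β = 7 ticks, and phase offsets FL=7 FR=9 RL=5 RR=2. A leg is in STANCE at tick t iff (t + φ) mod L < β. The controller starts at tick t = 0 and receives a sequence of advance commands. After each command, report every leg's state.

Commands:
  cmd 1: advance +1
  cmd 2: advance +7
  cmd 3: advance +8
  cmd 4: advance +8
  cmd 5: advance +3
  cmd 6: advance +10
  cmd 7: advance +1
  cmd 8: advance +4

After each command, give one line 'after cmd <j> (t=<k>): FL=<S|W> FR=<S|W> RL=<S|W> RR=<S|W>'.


start t=0: FL=W FR=W RL=S RR=S
cmd 1: advance +1 → t=1, phase=(8,10,6,3) → FL=W FR=W RL=S RR=S
cmd 2: advance +7 → t=8, phase=(3,5,1,10) → FL=S FR=S RL=S RR=W
cmd 3: advance +8 → t=16, phase=(11,1,9,6) → FL=W FR=S RL=W RR=S
cmd 4: advance +8 → t=24, phase=(7,9,5,2) → FL=W FR=W RL=S RR=S
cmd 5: advance +3 → t=27, phase=(10,0,8,5) → FL=W FR=S RL=W RR=S
cmd 6: advance +10 → t=37, phase=(8,10,6,3) → FL=W FR=W RL=S RR=S
cmd 7: advance +1 → t=38, phase=(9,11,7,4) → FL=W FR=W RL=W RR=S
cmd 8: advance +4 → t=42, phase=(1,3,11,8) → FL=S FR=S RL=W RR=W

after cmd 1 (t=1): FL=W FR=W RL=S RR=S
after cmd 2 (t=8): FL=S FR=S RL=S RR=W
after cmd 3 (t=16): FL=W FR=S RL=W RR=S
after cmd 4 (t=24): FL=W FR=W RL=S RR=S
after cmd 5 (t=27): FL=W FR=S RL=W RR=S
after cmd 6 (t=37): FL=W FR=W RL=S RR=S
after cmd 7 (t=38): FL=W FR=W RL=W RR=S
after cmd 8 (t=42): FL=S FR=S RL=W RR=W


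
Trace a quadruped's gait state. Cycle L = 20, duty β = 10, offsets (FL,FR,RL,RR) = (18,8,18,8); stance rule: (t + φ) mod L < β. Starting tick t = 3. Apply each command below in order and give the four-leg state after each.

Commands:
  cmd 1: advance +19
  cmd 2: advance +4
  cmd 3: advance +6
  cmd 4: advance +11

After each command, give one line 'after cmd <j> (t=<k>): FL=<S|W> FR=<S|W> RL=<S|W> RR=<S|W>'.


start t=3: FL=S FR=W RL=S RR=W
cmd 1: advance +19 → t=22, phase=(0,10,0,10) → FL=S FR=W RL=S RR=W
cmd 2: advance +4 → t=26, phase=(4,14,4,14) → FL=S FR=W RL=S RR=W
cmd 3: advance +6 → t=32, phase=(10,0,10,0) → FL=W FR=S RL=W RR=S
cmd 4: advance +11 → t=43, phase=(1,11,1,11) → FL=S FR=W RL=S RR=W

after cmd 1 (t=22): FL=S FR=W RL=S RR=W
after cmd 2 (t=26): FL=S FR=W RL=S RR=W
after cmd 3 (t=32): FL=W FR=S RL=W RR=S
after cmd 4 (t=43): FL=S FR=W RL=S RR=W


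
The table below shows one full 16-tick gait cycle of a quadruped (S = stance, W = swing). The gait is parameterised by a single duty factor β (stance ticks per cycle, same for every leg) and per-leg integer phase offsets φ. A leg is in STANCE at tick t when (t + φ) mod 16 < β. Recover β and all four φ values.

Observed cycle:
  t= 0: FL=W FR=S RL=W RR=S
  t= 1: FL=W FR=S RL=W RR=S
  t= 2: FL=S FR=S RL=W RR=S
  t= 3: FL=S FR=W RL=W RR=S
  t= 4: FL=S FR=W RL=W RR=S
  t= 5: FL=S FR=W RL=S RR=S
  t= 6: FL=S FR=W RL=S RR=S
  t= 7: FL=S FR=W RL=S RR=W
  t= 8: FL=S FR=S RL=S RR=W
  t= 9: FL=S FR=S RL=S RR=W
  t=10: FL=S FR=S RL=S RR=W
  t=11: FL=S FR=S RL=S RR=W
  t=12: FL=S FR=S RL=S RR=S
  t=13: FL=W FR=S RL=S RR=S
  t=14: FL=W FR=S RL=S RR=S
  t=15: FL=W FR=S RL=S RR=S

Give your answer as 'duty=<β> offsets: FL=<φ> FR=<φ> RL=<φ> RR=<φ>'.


duty=11 offsets: FL=14 FR=8 RL=11 RR=4

duty β = stance ticks per leg = 11
FL: stance ticks = 11; W→S at t=2 → φ=14
FR: stance ticks = 11; W→S at t=8 → φ=8
RL: stance ticks = 11; W→S at t=5 → φ=11
RR: stance ticks = 11; W→S at t=12 → φ=4
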